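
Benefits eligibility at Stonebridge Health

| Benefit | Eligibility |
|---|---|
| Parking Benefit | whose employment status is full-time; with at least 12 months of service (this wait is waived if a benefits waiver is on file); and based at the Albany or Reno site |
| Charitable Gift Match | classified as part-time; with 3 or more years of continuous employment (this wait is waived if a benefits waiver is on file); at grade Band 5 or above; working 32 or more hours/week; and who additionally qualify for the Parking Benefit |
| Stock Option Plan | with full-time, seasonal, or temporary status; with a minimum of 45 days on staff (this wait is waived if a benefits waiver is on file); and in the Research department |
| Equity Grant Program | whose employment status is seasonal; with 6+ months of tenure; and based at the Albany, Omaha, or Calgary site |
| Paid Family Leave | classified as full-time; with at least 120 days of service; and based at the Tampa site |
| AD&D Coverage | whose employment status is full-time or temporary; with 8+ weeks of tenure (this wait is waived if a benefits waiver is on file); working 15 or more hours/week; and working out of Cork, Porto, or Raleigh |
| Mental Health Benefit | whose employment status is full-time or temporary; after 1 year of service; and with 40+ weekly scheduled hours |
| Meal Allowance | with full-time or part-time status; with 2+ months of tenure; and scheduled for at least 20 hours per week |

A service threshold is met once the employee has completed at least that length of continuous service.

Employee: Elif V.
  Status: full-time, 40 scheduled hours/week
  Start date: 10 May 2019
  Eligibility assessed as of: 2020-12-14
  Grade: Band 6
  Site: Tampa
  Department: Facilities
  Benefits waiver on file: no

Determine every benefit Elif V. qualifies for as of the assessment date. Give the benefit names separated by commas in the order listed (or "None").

Paid Family Leave, Mental Health Benefit, Meal Allowance

Service from 10 May 2019 to 2020-12-14: 584 days.
Parking Benefit — status full-time ✓; no waiver, service 584 days ≥ 12 months (≈360 days) ✓; site Tampa ✗ (not Albany or Reno) → not eligible.
Charitable Gift Match — status full-time ✗ (requires part-time) → not eligible.
Stock Option Plan — status full-time ✓; no waiver, service 584 days ≥ 45 days ✓; dept Facilities ✗ → not eligible.
Equity Grant Program — status full-time ✗ (requires seasonal) → not eligible.
Paid Family Leave — status full-time ✓; service 584 days ≥ 120 days ✓; site Tampa ✓ → eligible.
AD&D Coverage — status full-time ✓; no waiver, service 584 days ≥ 8 weeks (≈56 days) ✓; 40 hrs/wk ≥ 15 ✓; site Tampa ✗ (not Cork, Porto, or Raleigh) → not eligible.
Mental Health Benefit — status full-time ✓; service 584 days ≥ 1 year (≈365 days) ✓; 40 hrs/wk ≥ 40 ✓ → eligible.
Meal Allowance — status full-time ✓; service 584 days ≥ 2 months (≈60 days) ✓; 40 hrs/wk ≥ 20 ✓ → eligible.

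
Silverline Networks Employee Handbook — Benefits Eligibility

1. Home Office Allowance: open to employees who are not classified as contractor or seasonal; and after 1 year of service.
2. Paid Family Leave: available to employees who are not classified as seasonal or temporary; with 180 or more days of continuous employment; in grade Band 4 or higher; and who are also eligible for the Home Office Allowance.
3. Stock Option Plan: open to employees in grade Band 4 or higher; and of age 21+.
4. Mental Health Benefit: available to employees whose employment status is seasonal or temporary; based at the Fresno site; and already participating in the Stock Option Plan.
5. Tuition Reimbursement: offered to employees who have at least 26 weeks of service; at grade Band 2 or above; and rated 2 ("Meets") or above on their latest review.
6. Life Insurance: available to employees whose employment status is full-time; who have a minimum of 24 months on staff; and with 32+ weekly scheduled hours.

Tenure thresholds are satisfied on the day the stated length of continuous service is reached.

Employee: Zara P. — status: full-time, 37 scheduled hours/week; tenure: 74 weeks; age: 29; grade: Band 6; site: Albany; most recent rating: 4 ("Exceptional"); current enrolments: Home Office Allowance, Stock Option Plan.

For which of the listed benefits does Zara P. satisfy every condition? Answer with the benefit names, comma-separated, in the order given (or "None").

Home Office Allowance — status full-time ✓ (not excluded); service 74 weeks ≥ 1 year (≈365 days) ✓ → eligible.
Paid Family Leave — status full-time ✓ (not excluded); service 74 weeks ≥ 180 days ✓; grade Band 6 ≥ Band 4 ✓; eligible for Home Office Allowance ✓ → eligible.
Stock Option Plan — grade Band 6 ≥ Band 4 ✓; age 29 ≥ 21 ✓ → eligible.
Mental Health Benefit — status full-time ✗ (requires seasonal or temporary) → not eligible.
Tuition Reimbursement — service 74 weeks ≥ 26 weeks ✓; grade Band 6 ≥ Band 2 ✓; rating 4 ≥ 2 ✓ → eligible.
Life Insurance — status full-time ✓; service 74 weeks < 24 months (≈720 days) ✗ → not eligible.

Home Office Allowance, Paid Family Leave, Stock Option Plan, Tuition Reimbursement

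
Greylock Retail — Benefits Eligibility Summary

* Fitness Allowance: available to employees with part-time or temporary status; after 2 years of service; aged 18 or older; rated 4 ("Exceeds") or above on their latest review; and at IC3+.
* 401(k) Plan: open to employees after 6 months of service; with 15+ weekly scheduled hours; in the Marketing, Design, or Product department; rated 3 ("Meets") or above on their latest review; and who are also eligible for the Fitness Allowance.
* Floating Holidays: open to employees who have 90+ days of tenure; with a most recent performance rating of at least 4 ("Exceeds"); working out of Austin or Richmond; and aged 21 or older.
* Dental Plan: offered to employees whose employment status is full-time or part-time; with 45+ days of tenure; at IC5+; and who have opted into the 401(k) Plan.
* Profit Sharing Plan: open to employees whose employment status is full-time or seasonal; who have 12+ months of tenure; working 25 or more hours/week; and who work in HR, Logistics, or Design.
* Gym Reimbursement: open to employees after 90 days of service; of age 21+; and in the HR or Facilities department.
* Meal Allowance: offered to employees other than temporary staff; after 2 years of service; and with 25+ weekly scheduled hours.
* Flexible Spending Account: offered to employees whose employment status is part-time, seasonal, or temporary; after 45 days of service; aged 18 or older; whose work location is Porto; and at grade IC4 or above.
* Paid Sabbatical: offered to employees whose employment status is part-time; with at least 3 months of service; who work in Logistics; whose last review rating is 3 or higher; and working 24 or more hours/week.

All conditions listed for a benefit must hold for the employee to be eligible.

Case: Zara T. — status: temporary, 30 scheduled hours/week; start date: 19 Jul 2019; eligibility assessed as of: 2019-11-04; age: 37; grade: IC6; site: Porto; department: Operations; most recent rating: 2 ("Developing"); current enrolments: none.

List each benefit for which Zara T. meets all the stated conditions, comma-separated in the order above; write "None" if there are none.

Service from 19 Jul 2019 to 2019-11-04: 108 days.
Fitness Allowance — status temporary ✓; service 108 days < 2 years (≈730 days) ✗ → not eligible.
401(k) Plan — service 108 days < 6 months (≈180 days) ✗ → not eligible.
Floating Holidays — service 108 days ≥ 90 days ✓; rating 2 < 4 ✗ → not eligible.
Dental Plan — status temporary ✗ (requires full-time or part-time) → not eligible.
Profit Sharing Plan — status temporary ✗ (requires full-time or seasonal) → not eligible.
Gym Reimbursement — service 108 days ≥ 90 days ✓; age 37 ≥ 21 ✓; dept Operations ✗ → not eligible.
Meal Allowance — status temporary ✗ (excluded) → not eligible.
Flexible Spending Account — status temporary ✓; service 108 days ≥ 45 days ✓; age 37 ≥ 18 ✓; site Porto ✓; grade IC6 ≥ IC4 ✓ → eligible.
Paid Sabbatical — status temporary ✗ (requires part-time) → not eligible.

Flexible Spending Account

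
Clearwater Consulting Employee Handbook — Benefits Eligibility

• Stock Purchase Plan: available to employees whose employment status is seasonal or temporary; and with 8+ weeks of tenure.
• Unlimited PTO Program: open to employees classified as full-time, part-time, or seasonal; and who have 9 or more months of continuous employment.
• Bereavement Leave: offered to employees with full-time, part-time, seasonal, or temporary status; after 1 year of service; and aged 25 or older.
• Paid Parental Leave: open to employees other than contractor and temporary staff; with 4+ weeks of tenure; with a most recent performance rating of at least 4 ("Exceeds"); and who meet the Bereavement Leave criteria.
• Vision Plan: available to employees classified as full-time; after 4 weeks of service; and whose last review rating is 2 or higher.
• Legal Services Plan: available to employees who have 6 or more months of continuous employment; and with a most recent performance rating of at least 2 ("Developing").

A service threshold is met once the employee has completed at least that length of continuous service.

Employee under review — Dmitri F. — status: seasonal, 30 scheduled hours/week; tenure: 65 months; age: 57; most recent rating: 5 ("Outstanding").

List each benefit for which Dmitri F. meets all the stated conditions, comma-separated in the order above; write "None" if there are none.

Stock Purchase Plan, Unlimited PTO Program, Bereavement Leave, Paid Parental Leave, Legal Services Plan

Stock Purchase Plan — status seasonal ✓; service 65 months ≥ 8 weeks (≈56 days) ✓ → eligible.
Unlimited PTO Program — status seasonal ✓; service 65 months ≥ 9 months ✓ → eligible.
Bereavement Leave — status seasonal ✓; service 65 months ≥ 1 year (≈365 days) ✓; age 57 ≥ 25 ✓ → eligible.
Paid Parental Leave — status seasonal ✓ (not excluded); service 65 months ≥ 4 weeks (≈28 days) ✓; rating 5 ≥ 4 ✓; eligible for Bereavement Leave ✓ → eligible.
Vision Plan — status seasonal ✗ (requires full-time) → not eligible.
Legal Services Plan — service 65 months ≥ 6 months ✓; rating 5 ≥ 2 ✓ → eligible.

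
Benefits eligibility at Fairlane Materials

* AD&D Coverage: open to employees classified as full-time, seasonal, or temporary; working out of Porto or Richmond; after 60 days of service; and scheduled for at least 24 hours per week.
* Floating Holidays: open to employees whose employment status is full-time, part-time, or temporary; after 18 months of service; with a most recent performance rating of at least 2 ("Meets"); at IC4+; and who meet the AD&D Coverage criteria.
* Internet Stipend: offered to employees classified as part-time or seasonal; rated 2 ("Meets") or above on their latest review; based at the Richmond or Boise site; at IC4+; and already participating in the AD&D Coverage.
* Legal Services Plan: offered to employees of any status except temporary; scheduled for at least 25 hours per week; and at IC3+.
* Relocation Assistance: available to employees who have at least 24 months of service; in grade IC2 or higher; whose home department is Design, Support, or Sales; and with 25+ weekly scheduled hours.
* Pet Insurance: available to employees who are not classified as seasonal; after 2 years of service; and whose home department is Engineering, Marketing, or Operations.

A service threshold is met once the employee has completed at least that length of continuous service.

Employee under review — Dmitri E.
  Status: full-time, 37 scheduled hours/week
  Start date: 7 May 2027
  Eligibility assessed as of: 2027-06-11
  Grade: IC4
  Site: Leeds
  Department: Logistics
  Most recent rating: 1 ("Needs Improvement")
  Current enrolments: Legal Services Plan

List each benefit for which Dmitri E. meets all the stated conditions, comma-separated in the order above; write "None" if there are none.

Legal Services Plan

Service from 7 May 2027 to 2027-06-11: 35 days.
AD&D Coverage — status full-time ✓; site Leeds ✗ (not Porto or Richmond) → not eligible.
Floating Holidays — status full-time ✓; service 35 days < 18 months (≈540 days) ✗ → not eligible.
Internet Stipend — status full-time ✗ (requires part-time or seasonal) → not eligible.
Legal Services Plan — status full-time ✓ (not excluded); 37 hrs/wk ≥ 25 ✓; grade IC4 ≥ IC3 ✓ → eligible.
Relocation Assistance — service 35 days < 24 months (≈720 days) ✗ → not eligible.
Pet Insurance — status full-time ✓ (not excluded); service 35 days < 2 years (≈730 days) ✗ → not eligible.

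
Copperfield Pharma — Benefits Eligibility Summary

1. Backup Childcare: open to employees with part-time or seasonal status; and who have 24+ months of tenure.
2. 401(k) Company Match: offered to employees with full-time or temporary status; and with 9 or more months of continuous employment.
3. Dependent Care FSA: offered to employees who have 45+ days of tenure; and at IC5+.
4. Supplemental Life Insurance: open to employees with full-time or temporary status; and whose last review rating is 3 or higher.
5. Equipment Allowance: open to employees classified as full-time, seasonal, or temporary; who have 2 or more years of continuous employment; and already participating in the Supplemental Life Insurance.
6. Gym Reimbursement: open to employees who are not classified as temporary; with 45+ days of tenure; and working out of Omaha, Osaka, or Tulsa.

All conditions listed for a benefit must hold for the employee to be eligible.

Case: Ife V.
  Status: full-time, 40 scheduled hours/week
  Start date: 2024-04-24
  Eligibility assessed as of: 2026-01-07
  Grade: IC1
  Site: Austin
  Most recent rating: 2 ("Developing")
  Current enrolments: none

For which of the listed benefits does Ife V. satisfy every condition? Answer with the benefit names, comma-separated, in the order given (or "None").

Service from 2024-04-24 to 2026-01-07: 623 days.
Backup Childcare — status full-time ✗ (requires part-time or seasonal) → not eligible.
401(k) Company Match — status full-time ✓; service 623 days ≥ 9 months (≈270 days) ✓ → eligible.
Dependent Care FSA — service 623 days ≥ 45 days ✓; grade IC1 < IC5 ✗ → not eligible.
Supplemental Life Insurance — status full-time ✓; rating 2 < 3 ✗ → not eligible.
Equipment Allowance — status full-time ✓; service 623 days < 2 years (≈730 days) ✗ → not eligible.
Gym Reimbursement — status full-time ✓ (not excluded); service 623 days ≥ 45 days ✓; site Austin ✗ (not Omaha, Osaka, or Tulsa) → not eligible.

401(k) Company Match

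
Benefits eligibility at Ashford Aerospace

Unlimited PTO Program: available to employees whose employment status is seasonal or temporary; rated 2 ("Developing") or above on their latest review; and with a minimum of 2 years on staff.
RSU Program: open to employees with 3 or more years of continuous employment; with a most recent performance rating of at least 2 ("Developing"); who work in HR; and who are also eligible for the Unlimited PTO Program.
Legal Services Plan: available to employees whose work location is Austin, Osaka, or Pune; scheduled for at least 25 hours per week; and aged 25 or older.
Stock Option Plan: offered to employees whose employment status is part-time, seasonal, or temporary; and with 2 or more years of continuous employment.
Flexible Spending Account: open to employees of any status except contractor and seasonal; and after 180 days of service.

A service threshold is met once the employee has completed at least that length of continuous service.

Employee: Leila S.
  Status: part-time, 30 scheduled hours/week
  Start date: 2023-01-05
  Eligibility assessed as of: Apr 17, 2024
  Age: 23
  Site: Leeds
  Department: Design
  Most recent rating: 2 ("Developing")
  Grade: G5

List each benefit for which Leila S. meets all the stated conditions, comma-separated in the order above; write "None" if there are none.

Service from 2023-01-05 to Apr 17, 2024: 468 days.
Unlimited PTO Program — status part-time ✗ (requires seasonal or temporary) → not eligible.
RSU Program — service 468 days < 3 years (≈1095 days) ✗ → not eligible.
Legal Services Plan — site Leeds ✗ (not Austin, Osaka, or Pune) → not eligible.
Stock Option Plan — status part-time ✓; service 468 days < 2 years (≈730 days) ✗ → not eligible.
Flexible Spending Account — status part-time ✓ (not excluded); service 468 days ≥ 180 days ✓ → eligible.

Flexible Spending Account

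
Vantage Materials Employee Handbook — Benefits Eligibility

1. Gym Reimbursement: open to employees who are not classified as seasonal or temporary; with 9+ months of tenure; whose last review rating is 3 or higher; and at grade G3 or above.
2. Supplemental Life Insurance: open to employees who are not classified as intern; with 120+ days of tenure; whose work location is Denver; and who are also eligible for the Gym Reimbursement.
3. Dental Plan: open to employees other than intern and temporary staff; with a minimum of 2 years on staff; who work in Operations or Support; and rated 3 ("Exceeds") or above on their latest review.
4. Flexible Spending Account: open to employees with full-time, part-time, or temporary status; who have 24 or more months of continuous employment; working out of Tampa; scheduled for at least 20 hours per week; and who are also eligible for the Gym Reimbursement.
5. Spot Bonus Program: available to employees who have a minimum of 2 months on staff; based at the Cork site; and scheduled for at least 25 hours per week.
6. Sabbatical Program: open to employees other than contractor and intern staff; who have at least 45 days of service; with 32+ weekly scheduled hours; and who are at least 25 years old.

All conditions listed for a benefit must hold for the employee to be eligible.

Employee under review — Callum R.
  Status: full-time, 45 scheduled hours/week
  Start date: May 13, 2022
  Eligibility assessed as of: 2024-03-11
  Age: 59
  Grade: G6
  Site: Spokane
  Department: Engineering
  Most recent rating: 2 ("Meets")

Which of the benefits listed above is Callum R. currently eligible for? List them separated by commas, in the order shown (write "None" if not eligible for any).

Service from May 13, 2022 to 2024-03-11: 668 days.
Gym Reimbursement — status full-time ✓ (not excluded); service 668 days ≥ 9 months (≈270 days) ✓; rating 2 < 3 ✗ → not eligible.
Supplemental Life Insurance — status full-time ✓ (not excluded); service 668 days ≥ 120 days ✓; site Spokane ✗ (not Denver) → not eligible.
Dental Plan — status full-time ✓ (not excluded); service 668 days < 2 years (≈730 days) ✗ → not eligible.
Flexible Spending Account — status full-time ✓; service 668 days < 24 months (≈720 days) ✗ → not eligible.
Spot Bonus Program — service 668 days ≥ 2 months (≈60 days) ✓; site Spokane ✗ (not Cork) → not eligible.
Sabbatical Program — status full-time ✓ (not excluded); service 668 days ≥ 45 days ✓; 45 hrs/wk ≥ 32 ✓; age 59 ≥ 25 ✓ → eligible.

Sabbatical Program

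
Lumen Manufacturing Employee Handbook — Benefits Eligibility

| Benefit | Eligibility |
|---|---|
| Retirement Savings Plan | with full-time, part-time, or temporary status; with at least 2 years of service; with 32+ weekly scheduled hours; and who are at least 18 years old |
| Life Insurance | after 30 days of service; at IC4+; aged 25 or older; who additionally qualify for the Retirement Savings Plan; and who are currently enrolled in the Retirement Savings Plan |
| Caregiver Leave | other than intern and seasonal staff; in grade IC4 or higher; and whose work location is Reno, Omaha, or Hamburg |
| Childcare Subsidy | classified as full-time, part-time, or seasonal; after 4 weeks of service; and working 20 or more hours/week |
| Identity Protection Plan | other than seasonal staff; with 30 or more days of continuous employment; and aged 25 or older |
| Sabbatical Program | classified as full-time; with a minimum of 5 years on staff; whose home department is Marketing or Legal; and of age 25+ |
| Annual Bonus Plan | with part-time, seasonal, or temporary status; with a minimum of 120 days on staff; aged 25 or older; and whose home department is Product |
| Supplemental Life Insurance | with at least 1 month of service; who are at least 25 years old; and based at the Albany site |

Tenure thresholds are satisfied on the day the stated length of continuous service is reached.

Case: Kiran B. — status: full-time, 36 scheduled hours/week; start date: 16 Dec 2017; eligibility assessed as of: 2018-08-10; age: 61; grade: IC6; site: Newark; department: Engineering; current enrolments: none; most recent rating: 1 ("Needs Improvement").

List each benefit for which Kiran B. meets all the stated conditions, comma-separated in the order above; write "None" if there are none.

Service from 16 Dec 2017 to 2018-08-10: 237 days.
Retirement Savings Plan — status full-time ✓; service 237 days < 2 years (≈730 days) ✗ → not eligible.
Life Insurance — service 237 days ≥ 30 days ✓; grade IC6 ≥ IC4 ✓; age 61 ≥ 25 ✓; not eligible for Retirement Savings Plan ✗ → not eligible.
Caregiver Leave — status full-time ✓ (not excluded); grade IC6 ≥ IC4 ✓; site Newark ✗ (not Reno, Omaha, or Hamburg) → not eligible.
Childcare Subsidy — status full-time ✓; service 237 days ≥ 4 weeks (≈28 days) ✓; 36 hrs/wk ≥ 20 ✓ → eligible.
Identity Protection Plan — status full-time ✓ (not excluded); service 237 days ≥ 30 days ✓; age 61 ≥ 25 ✓ → eligible.
Sabbatical Program — status full-time ✓; service 237 days < 5 years (≈1825 days) ✗ → not eligible.
Annual Bonus Plan — status full-time ✗ (requires part-time, seasonal, or temporary) → not eligible.
Supplemental Life Insurance — service 237 days ≥ 1 month (≈30 days) ✓; age 61 ≥ 25 ✓; site Newark ✗ (not Albany) → not eligible.

Childcare Subsidy, Identity Protection Plan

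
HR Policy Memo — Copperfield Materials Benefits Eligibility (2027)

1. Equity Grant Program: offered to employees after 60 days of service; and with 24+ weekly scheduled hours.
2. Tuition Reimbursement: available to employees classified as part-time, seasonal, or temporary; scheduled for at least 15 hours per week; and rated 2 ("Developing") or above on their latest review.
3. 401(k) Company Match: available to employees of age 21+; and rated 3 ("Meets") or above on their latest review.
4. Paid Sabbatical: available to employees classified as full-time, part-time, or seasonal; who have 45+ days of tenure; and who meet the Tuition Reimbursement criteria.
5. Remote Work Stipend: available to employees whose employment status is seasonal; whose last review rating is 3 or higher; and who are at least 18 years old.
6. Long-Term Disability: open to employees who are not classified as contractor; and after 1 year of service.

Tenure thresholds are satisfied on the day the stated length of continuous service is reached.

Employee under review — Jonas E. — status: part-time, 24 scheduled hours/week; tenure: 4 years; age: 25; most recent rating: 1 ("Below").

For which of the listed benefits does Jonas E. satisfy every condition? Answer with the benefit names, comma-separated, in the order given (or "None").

Equity Grant Program, Long-Term Disability

Equity Grant Program — service 4 years ≥ 60 days ✓; 24 hrs/wk ≥ 24 ✓ → eligible.
Tuition Reimbursement — status part-time ✓; 24 hrs/wk ≥ 15 ✓; rating 1 < 2 ✗ → not eligible.
401(k) Company Match — age 25 ≥ 21 ✓; rating 1 < 3 ✗ → not eligible.
Paid Sabbatical — status part-time ✓; service 4 years ≥ 45 days ✓; not eligible for Tuition Reimbursement ✗ → not eligible.
Remote Work Stipend — status part-time ✗ (requires seasonal) → not eligible.
Long-Term Disability — status part-time ✓ (not excluded); service 4 years ≥ 1 year ✓ → eligible.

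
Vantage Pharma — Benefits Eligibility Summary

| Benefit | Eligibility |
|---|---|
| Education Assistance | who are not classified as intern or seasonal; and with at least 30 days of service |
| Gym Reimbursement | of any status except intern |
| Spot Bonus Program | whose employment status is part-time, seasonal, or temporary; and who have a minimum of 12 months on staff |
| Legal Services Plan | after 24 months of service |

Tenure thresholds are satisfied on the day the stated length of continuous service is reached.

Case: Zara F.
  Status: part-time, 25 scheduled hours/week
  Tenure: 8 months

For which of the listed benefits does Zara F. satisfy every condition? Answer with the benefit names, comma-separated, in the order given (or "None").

Education Assistance — status part-time ✓ (not excluded); service 8 months ≥ 30 days ✓ → eligible.
Gym Reimbursement — status part-time ✓ (not excluded) → eligible.
Spot Bonus Program — status part-time ✓; service 8 months < 12 months ✗ → not eligible.
Legal Services Plan — service 8 months < 24 months ✗ → not eligible.

Education Assistance, Gym Reimbursement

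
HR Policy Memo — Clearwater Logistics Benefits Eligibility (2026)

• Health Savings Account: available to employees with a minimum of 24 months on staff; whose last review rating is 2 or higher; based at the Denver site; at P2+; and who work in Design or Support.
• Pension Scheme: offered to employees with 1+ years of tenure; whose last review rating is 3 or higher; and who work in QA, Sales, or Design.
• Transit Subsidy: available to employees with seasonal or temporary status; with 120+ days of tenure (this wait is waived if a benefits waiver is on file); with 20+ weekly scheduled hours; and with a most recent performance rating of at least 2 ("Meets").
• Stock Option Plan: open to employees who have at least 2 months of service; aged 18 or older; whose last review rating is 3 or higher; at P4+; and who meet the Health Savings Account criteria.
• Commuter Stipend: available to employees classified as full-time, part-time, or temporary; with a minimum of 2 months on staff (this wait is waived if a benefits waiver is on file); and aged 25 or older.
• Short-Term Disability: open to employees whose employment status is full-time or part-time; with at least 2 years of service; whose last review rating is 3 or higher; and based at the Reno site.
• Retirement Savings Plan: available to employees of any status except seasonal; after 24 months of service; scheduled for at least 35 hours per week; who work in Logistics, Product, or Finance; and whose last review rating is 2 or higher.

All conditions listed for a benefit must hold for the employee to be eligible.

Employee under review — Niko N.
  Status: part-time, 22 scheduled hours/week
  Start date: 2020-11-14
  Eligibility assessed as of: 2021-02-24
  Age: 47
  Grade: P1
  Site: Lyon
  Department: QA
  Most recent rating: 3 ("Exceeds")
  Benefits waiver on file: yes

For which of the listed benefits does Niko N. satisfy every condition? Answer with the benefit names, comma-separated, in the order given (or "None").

Service from 2020-11-14 to 2021-02-24: 102 days.
Health Savings Account — service 102 days < 24 months (≈720 days) ✗ → not eligible.
Pension Scheme — service 102 days < 1 year (≈365 days) ✗ → not eligible.
Transit Subsidy — status part-time ✗ (requires seasonal or temporary) → not eligible.
Stock Option Plan — service 102 days ≥ 2 months (≈60 days) ✓; age 47 ≥ 18 ✓; rating 3 ≥ 3 ✓; grade P1 < P4 ✗ → not eligible.
Commuter Stipend — status part-time ✓; benefits waiver on file ✓; age 47 ≥ 25 ✓ → eligible.
Short-Term Disability — status part-time ✓; service 102 days < 2 years (≈730 days) ✗ → not eligible.
Retirement Savings Plan — status part-time ✓ (not excluded); service 102 days < 24 months (≈720 days) ✗ → not eligible.

Commuter Stipend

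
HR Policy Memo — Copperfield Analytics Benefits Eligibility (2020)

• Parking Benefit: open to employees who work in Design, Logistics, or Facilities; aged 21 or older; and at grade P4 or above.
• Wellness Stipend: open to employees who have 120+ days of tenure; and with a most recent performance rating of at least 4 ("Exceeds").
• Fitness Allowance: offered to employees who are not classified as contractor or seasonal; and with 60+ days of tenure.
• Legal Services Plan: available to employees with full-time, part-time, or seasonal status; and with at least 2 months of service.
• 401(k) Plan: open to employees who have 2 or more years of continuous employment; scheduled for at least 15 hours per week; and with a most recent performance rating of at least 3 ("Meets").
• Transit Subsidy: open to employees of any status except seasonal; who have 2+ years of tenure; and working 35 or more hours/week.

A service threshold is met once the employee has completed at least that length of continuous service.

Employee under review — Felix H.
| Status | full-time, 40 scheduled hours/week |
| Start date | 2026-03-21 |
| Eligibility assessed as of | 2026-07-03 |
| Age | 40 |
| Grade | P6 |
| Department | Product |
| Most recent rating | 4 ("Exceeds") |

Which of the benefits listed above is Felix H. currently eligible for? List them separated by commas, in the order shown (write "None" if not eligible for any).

Fitness Allowance, Legal Services Plan

Service from 2026-03-21 to 2026-07-03: 104 days.
Parking Benefit — dept Product ✗ → not eligible.
Wellness Stipend — service 104 days < 120 days ✗ → not eligible.
Fitness Allowance — status full-time ✓ (not excluded); service 104 days ≥ 60 days ✓ → eligible.
Legal Services Plan — status full-time ✓; service 104 days ≥ 2 months (≈60 days) ✓ → eligible.
401(k) Plan — service 104 days < 2 years (≈730 days) ✗ → not eligible.
Transit Subsidy — status full-time ✓ (not excluded); service 104 days < 2 years (≈730 days) ✗ → not eligible.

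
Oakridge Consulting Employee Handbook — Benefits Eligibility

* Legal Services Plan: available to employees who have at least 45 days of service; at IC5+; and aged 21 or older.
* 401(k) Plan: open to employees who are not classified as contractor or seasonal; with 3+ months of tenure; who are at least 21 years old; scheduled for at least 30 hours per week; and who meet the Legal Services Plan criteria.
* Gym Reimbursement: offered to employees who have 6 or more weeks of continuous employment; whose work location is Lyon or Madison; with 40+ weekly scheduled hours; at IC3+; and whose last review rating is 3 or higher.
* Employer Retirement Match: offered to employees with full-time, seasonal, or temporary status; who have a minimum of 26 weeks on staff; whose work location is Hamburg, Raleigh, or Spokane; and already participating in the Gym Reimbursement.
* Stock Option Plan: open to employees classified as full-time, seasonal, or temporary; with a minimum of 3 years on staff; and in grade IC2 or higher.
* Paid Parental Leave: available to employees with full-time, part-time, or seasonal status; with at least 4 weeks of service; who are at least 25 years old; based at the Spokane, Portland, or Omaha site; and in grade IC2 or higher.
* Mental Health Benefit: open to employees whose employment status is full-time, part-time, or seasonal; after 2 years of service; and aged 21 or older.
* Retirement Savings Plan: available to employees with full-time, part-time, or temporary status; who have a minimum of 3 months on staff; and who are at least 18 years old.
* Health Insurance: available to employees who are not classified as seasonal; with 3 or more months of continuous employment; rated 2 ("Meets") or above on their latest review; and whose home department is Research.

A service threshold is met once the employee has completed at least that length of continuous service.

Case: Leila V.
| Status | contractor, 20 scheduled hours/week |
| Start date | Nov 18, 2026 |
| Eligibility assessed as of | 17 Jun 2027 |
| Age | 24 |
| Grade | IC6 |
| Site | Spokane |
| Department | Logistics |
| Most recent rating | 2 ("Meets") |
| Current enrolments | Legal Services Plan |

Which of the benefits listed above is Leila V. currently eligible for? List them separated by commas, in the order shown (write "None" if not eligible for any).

Service from Nov 18, 2026 to 17 Jun 2027: 211 days.
Legal Services Plan — service 211 days ≥ 45 days ✓; grade IC6 ≥ IC5 ✓; age 24 ≥ 21 ✓ → eligible.
401(k) Plan — status contractor ✗ (excluded) → not eligible.
Gym Reimbursement — service 211 days ≥ 6 weeks (≈42 days) ✓; site Spokane ✗ (not Lyon or Madison) → not eligible.
Employer Retirement Match — status contractor ✗ (requires full-time, seasonal, or temporary) → not eligible.
Stock Option Plan — status contractor ✗ (requires full-time, seasonal, or temporary) → not eligible.
Paid Parental Leave — status contractor ✗ (requires full-time, part-time, or seasonal) → not eligible.
Mental Health Benefit — status contractor ✗ (requires full-time, part-time, or seasonal) → not eligible.
Retirement Savings Plan — status contractor ✗ (requires full-time, part-time, or temporary) → not eligible.
Health Insurance — status contractor ✓ (not excluded); service 211 days ≥ 3 months (≈90 days) ✓; rating 2 ≥ 2 ✓; dept Logistics ✗ → not eligible.

Legal Services Plan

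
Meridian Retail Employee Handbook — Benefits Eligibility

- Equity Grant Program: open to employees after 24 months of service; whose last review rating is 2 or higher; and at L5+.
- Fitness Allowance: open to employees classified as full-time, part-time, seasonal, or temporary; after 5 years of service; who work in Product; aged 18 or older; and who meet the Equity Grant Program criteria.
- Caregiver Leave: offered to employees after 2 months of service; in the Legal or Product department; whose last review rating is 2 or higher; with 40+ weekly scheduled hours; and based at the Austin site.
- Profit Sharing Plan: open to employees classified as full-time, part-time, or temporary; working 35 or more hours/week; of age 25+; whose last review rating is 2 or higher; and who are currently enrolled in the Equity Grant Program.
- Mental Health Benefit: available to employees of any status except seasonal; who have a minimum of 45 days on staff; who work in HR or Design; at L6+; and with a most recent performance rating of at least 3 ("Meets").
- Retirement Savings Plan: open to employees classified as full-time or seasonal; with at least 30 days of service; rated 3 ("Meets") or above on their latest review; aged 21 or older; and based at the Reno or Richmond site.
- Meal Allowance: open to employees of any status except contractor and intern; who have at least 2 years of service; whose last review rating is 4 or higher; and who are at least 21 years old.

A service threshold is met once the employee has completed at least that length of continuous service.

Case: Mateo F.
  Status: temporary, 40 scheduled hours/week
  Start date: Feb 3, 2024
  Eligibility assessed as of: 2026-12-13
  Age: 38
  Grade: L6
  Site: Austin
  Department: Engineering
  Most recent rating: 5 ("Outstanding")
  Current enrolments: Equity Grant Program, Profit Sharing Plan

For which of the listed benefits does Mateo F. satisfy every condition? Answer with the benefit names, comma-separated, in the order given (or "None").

Equity Grant Program, Profit Sharing Plan, Meal Allowance

Service from Feb 3, 2024 to 2026-12-13: 1044 days.
Equity Grant Program — service 1044 days ≥ 24 months (≈720 days) ✓; rating 5 ≥ 2 ✓; grade L6 ≥ L5 ✓ → eligible.
Fitness Allowance — status temporary ✓; service 1044 days < 5 years (≈1825 days) ✗ → not eligible.
Caregiver Leave — service 1044 days ≥ 2 months (≈60 days) ✓; dept Engineering ✗ → not eligible.
Profit Sharing Plan — status temporary ✓; 40 hrs/wk ≥ 35 ✓; age 38 ≥ 25 ✓; rating 5 ≥ 2 ✓; enrolled in Equity Grant Program ✓ → eligible.
Mental Health Benefit — status temporary ✓ (not excluded); service 1044 days ≥ 45 days ✓; dept Engineering ✗ → not eligible.
Retirement Savings Plan — status temporary ✗ (requires full-time or seasonal) → not eligible.
Meal Allowance — status temporary ✓ (not excluded); service 1044 days ≥ 2 years (≈730 days) ✓; rating 5 ≥ 4 ✓; age 38 ≥ 21 ✓ → eligible.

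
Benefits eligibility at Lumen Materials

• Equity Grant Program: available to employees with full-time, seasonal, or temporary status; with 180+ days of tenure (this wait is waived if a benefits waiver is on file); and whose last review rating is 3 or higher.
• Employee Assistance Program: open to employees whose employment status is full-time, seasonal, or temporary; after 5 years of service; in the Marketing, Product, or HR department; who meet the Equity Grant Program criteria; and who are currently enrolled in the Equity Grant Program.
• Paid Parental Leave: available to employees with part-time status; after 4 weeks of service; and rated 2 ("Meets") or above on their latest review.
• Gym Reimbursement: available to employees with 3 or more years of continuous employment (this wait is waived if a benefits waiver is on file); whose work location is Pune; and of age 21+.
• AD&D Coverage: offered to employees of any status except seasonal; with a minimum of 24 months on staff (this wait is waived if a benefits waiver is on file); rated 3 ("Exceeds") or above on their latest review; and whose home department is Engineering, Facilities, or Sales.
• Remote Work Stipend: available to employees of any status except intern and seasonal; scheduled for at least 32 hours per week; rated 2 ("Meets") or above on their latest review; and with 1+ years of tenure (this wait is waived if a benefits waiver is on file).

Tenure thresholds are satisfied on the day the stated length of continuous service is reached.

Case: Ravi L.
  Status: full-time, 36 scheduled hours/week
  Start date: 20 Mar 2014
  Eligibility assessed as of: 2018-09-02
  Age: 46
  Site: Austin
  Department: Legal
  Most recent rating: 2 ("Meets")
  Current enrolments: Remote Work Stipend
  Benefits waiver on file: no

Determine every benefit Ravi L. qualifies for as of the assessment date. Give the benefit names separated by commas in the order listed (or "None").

Remote Work Stipend

Service from 20 Mar 2014 to 2018-09-02: 1627 days.
Equity Grant Program — status full-time ✓; no waiver, service 1627 days ≥ 180 days ✓; rating 2 < 3 ✗ → not eligible.
Employee Assistance Program — status full-time ✓; service 1627 days < 5 years (≈1825 days) ✗ → not eligible.
Paid Parental Leave — status full-time ✗ (requires part-time) → not eligible.
Gym Reimbursement — no waiver, service 1627 days ≥ 3 years (≈1095 days) ✓; site Austin ✗ (not Pune) → not eligible.
AD&D Coverage — status full-time ✓ (not excluded); no waiver, service 1627 days ≥ 24 months (≈720 days) ✓; rating 2 < 3 ✗ → not eligible.
Remote Work Stipend — status full-time ✓ (not excluded); 36 hrs/wk ≥ 32 ✓; rating 2 ≥ 2 ✓; no waiver, service 1627 days ≥ 1 year (≈365 days) ✓ → eligible.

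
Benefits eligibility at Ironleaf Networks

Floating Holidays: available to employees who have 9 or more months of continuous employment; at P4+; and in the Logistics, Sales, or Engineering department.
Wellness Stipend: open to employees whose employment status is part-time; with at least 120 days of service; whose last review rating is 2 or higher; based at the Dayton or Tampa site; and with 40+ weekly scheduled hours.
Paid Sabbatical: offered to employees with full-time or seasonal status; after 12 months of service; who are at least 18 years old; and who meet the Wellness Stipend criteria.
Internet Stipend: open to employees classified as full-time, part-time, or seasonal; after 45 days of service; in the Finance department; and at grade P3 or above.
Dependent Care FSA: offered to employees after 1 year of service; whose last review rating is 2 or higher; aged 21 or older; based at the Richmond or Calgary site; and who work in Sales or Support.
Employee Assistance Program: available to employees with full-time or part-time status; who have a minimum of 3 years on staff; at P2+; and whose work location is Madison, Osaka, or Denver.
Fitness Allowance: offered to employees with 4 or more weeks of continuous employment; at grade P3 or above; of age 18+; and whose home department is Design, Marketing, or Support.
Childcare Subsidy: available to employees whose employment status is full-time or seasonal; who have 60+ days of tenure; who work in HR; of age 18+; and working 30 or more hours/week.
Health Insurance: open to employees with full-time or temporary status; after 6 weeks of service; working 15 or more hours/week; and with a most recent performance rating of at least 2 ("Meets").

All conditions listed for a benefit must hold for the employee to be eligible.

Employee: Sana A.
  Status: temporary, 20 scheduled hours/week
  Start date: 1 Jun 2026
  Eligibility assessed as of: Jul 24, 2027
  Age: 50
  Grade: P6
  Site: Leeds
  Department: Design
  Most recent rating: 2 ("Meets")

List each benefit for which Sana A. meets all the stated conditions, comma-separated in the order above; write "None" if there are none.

Service from 1 Jun 2026 to Jul 24, 2027: 418 days.
Floating Holidays — service 418 days ≥ 9 months (≈270 days) ✓; grade P6 ≥ P4 ✓; dept Design ✗ → not eligible.
Wellness Stipend — status temporary ✗ (requires part-time) → not eligible.
Paid Sabbatical — status temporary ✗ (requires full-time or seasonal) → not eligible.
Internet Stipend — status temporary ✗ (requires full-time, part-time, or seasonal) → not eligible.
Dependent Care FSA — service 418 days ≥ 1 year (≈365 days) ✓; rating 2 ≥ 2 ✓; age 50 ≥ 21 ✓; site Leeds ✗ (not Richmond or Calgary) → not eligible.
Employee Assistance Program — status temporary ✗ (requires full-time or part-time) → not eligible.
Fitness Allowance — service 418 days ≥ 4 weeks (≈28 days) ✓; grade P6 ≥ P3 ✓; age 50 ≥ 18 ✓; dept Design ✓ → eligible.
Childcare Subsidy — status temporary ✗ (requires full-time or seasonal) → not eligible.
Health Insurance — status temporary ✓; service 418 days ≥ 6 weeks (≈42 days) ✓; 20 hrs/wk ≥ 15 ✓; rating 2 ≥ 2 ✓ → eligible.

Fitness Allowance, Health Insurance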